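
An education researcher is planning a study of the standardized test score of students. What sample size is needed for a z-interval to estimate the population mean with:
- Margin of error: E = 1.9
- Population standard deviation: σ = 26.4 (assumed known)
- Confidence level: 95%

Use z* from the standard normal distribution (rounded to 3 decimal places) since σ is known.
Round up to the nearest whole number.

Using z* since population σ is known (z-interval formula).

For 95% confidence, z* = 1.96 (from standard normal table)

Sample size formula for z-interval: n = (z*σ/E)²

n = (1.96 × 26.4 / 1.9)²
  = (27.233684)²
  = 741.6736

Round up to the nearest whole number: n = 742

742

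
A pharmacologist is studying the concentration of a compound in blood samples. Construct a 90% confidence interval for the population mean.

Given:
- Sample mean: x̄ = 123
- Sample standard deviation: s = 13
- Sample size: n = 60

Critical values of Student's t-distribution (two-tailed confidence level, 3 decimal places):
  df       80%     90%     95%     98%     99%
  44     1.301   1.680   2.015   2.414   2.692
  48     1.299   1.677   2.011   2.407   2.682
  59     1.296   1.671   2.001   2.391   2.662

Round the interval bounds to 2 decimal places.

The population standard deviation σ is unknown (only the sample standard deviation s is given), so use a t-interval with df = n - 1 = 60 - 1 = 59.

For 90% confidence with df = 59, t* = 1.671 (from t-table)

Standard error: SE = s/√n = 13/√60 = 1.678293

Margin of error: E = t* × SE = 1.671 × 1.678293 = 2.8044

T-interval: x̄ ± E = 123 ± 2.8044 = (120.1956, 125.8044)

Rounded to 2 decimal places:

(120.20, 125.80)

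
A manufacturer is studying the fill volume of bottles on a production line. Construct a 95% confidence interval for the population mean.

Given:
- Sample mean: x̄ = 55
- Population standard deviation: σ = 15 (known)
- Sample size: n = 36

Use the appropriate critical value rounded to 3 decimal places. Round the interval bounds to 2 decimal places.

The population standard deviation σ is known, so use a z-interval (standard normal critical value).

For 95% confidence, z* = 1.96 (from standard normal table)

Standard error: SE = σ/√n = 15/√36 = 2.500000

Margin of error: E = z* × SE = 1.96 × 2.500000 = 4.9000

Z-interval: x̄ ± E = 55 ± 4.9000 = (50.1000, 59.9000)

Rounded to 2 decimal places:

(50.10, 59.90)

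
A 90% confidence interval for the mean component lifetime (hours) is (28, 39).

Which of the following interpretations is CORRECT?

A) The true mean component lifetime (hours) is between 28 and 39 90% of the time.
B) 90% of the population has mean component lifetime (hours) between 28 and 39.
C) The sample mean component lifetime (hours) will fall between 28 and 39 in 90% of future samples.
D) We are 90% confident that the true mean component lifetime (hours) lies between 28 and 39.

A confidence interval represents our confidence in the procedure, not a probability statement about the parameter.

Key concept: If we repeated this sampling process many times and computed a 90% CI each time, about 90% of those intervals would contain the true population parameter.

For this specific interval (28, 39):
- Midpoint (point estimate): 33.5
- Margin of error: 5.5

The correct interpretation is the one stating confidence that the true parameter lies in the interval — option D.

D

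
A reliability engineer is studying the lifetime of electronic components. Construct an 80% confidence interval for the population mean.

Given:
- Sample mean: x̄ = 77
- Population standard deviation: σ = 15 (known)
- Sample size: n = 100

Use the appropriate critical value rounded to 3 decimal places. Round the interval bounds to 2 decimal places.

The population standard deviation σ is known, so use a z-interval (standard normal critical value).

For 80% confidence, z* = 1.282 (from standard normal table)

Standard error: SE = σ/√n = 15/√100 = 1.500000

Margin of error: E = z* × SE = 1.282 × 1.500000 = 1.9230

Z-interval: x̄ ± E = 77 ± 1.9230 = (75.0770, 78.9230)

Rounded to 2 decimal places:

(75.08, 78.92)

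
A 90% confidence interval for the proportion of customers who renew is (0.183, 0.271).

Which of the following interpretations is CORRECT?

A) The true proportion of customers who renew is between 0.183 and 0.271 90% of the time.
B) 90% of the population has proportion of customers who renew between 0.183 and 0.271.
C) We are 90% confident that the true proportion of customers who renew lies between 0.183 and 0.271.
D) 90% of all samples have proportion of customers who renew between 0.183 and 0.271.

A confidence interval represents our confidence in the procedure, not a probability statement about the parameter.

Key concept: If we repeated this sampling process many times and computed a 90% CI each time, about 90% of those intervals would contain the true population parameter.

For this specific interval (0.183, 0.271):
- Midpoint (point estimate): 0.227
- Margin of error: 0.044

The correct interpretation is the one stating confidence that the true parameter lies in the interval — option C.

C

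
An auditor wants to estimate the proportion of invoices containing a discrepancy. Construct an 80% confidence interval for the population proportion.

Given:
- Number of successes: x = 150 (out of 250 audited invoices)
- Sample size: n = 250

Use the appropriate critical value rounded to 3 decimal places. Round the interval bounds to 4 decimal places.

Sample proportion: p̂ = 150/250 = 0.600000

Check conditions for normal approximation:
  np̂ = 150 ≥ 10 ✓
  n(1-p̂) = 100 ≥ 10 ✓

The sample is large enough, so use a z-interval (normal approximation) for the proportion.

For 80% confidence, z* = 1.282 (from standard normal table)

Standard error: SE = √(p̂(1-p̂)/n) = √(0.600000×0.400000/250) = 0.03098387

Margin of error: E = z* × SE = 1.282 × 0.03098387 = 0.039721

Z-interval: p̂ ± E = 0.600000 ± 0.039721 = (0.560279, 0.639721)

Rounded to 4 decimal places:

(0.5603, 0.6397)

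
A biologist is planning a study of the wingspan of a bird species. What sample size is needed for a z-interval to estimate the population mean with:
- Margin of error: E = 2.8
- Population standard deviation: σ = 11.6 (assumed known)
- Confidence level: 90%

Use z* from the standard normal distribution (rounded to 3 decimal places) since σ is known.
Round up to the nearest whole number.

Using z* since population σ is known (z-interval formula).

For 90% confidence, z* = 1.645 (from standard normal table)

Sample size formula for z-interval: n = (z*σ/E)²

n = (1.645 × 11.6 / 2.8)²
  = (6.815000)²
  = 46.4442

Round up to the nearest whole number: n = 47

47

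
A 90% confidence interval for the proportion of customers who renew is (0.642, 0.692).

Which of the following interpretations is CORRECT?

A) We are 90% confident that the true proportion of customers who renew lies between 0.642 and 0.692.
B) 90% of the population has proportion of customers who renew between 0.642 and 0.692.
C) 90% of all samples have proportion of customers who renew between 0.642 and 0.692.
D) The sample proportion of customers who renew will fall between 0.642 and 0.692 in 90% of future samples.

A confidence interval represents our confidence in the procedure, not a probability statement about the parameter.

Key concept: If we repeated this sampling process many times and computed a 90% CI each time, about 90% of those intervals would contain the true population parameter.

For this specific interval (0.642, 0.692):
- Midpoint (point estimate): 0.667
- Margin of error: 0.025

The correct interpretation is the one stating confidence that the true parameter lies in the interval — option A.

A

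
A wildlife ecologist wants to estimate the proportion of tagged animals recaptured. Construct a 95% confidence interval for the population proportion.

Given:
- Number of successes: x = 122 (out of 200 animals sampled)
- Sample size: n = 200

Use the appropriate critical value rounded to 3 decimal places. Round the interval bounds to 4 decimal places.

Sample proportion: p̂ = 122/200 = 0.610000

Check conditions for normal approximation:
  np̂ = 122 ≥ 10 ✓
  n(1-p̂) = 78 ≥ 10 ✓

The sample is large enough, so use a z-interval (normal approximation) for the proportion.

For 95% confidence, z* = 1.96 (from standard normal table)

Standard error: SE = √(p̂(1-p̂)/n) = √(0.610000×0.390000/200) = 0.03448913

Margin of error: E = z* × SE = 1.96 × 0.03448913 = 0.067599

Z-interval: p̂ ± E = 0.610000 ± 0.067599 = (0.542401, 0.677599)

Rounded to 4 decimal places:

(0.5424, 0.6776)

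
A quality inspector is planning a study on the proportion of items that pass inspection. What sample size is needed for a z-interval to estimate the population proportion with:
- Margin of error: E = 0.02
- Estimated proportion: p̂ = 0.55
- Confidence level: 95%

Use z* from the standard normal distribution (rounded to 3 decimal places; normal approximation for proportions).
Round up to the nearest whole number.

Using z* for proportion z-interval (normal approximation).

For 95% confidence, z* = 1.96 (from standard normal table)

Sample size formula for proportion z-interval: n = z*²p̂(1-p̂)/E²

n = 1.96² × 0.55 × 0.45 / 0.02²
  = 3.8416 × 0.2475 / 0.0004
  = 2376.9900

Round up to the nearest whole number: n = 2377

2377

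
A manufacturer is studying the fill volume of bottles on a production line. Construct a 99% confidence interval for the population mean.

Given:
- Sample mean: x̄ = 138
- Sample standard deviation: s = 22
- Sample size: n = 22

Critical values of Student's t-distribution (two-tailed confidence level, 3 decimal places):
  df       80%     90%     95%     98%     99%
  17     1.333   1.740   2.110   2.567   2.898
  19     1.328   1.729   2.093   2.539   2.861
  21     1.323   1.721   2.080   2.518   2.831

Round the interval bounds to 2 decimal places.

The population standard deviation σ is unknown (only the sample standard deviation s is given), so use a t-interval with df = n - 1 = 22 - 1 = 21.

For 99% confidence with df = 21, t* = 2.831 (from t-table)

Standard error: SE = s/√n = 22/√22 = 4.690416

Margin of error: E = t* × SE = 2.831 × 4.690416 = 13.2786

T-interval: x̄ ± E = 138 ± 13.2786 = (124.7214, 151.2786)

Rounded to 2 decimal places:

(124.72, 151.28)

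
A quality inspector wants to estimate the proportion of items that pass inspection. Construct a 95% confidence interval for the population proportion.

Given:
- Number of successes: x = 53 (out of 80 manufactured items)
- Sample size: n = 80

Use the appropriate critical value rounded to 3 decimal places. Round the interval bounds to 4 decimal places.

Sample proportion: p̂ = 53/80 = 0.662500

Check conditions for normal approximation:
  np̂ = 53 ≥ 10 ✓
  n(1-p̂) = 27 ≥ 10 ✓

The sample is large enough, so use a z-interval (normal approximation) for the proportion.

For 95% confidence, z* = 1.96 (from standard normal table)

Standard error: SE = √(p̂(1-p̂)/n) = √(0.662500×0.337500/80) = 0.05286702

Margin of error: E = z* × SE = 1.96 × 0.05286702 = 0.103619

Z-interval: p̂ ± E = 0.662500 ± 0.103619 = (0.558881, 0.766119)

Rounded to 4 decimal places:

(0.5589, 0.7661)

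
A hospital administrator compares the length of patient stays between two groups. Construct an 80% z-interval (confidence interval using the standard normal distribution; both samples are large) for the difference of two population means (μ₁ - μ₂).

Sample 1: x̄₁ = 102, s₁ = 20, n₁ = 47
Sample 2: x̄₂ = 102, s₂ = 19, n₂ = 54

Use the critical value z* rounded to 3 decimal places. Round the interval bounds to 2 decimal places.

Both samples are large (n₁ = 47 ≥ 30, n₂ = 54 ≥ 30), so a z-interval for the difference of means applies.

Point estimate: x̄₁ - x̄₂ = 102 - 102 = 0

Standard error: SE = √(s₁²/n₁ + s₂²/n₂)
= √(20²/47 + 19²/54)
= √(8.510638 + 6.685185)
= 3.898182

For 80% confidence, z* = 1.282 (from standard normal table)
Margin of error: E = z* × SE = 1.282 × 3.898182 = 4.9975

Z-interval: (x̄₁ - x̄₂) ± E = 0 ± 4.9975 = (-4.9975, 4.9975)

Rounded to 2 decimal places:

(-5.00, 5.00)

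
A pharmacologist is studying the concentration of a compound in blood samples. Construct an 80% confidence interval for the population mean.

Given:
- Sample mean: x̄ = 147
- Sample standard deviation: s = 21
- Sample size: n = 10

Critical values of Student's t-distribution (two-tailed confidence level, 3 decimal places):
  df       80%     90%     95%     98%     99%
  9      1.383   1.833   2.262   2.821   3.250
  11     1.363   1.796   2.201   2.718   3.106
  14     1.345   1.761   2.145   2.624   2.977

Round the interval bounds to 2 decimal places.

The population standard deviation σ is unknown (only the sample standard deviation s is given), so use a t-interval with df = n - 1 = 10 - 1 = 9.

For 80% confidence with df = 9, t* = 1.383 (from t-table)

Standard error: SE = s/√n = 21/√10 = 6.640783

Margin of error: E = t* × SE = 1.383 × 6.640783 = 9.1842

T-interval: x̄ ± E = 147 ± 9.1842 = (137.8158, 156.1842)

Rounded to 2 decimal places:

(137.82, 156.18)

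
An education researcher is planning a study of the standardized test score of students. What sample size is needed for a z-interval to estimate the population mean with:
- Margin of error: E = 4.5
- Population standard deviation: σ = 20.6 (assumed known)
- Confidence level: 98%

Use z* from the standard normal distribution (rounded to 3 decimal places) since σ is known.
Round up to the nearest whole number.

Using z* since population σ is known (z-interval formula).

For 98% confidence, z* = 2.326 (from standard normal table)

Sample size formula for z-interval: n = (z*σ/E)²

n = (2.326 × 20.6 / 4.5)²
  = (10.647911)²
  = 113.3780

Round up to the nearest whole number: n = 114

114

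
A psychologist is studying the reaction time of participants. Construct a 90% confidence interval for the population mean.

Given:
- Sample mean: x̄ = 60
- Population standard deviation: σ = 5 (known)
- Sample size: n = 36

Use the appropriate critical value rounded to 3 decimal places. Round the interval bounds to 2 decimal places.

The population standard deviation σ is known, so use a z-interval (standard normal critical value).

For 90% confidence, z* = 1.645 (from standard normal table)

Standard error: SE = σ/√n = 5/√36 = 0.833333

Margin of error: E = z* × SE = 1.645 × 0.833333 = 1.3708

Z-interval: x̄ ± E = 60 ± 1.3708 = (58.6292, 61.3708)

Rounded to 2 decimal places:

(58.63, 61.37)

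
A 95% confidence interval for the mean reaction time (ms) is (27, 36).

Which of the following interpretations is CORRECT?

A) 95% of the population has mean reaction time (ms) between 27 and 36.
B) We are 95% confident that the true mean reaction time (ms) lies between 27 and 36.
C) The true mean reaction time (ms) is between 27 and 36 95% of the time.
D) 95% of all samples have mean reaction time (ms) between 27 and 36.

A confidence interval represents our confidence in the procedure, not a probability statement about the parameter.

Key concept: If we repeated this sampling process many times and computed a 95% CI each time, about 95% of those intervals would contain the true population parameter.

For this specific interval (27, 36):
- Midpoint (point estimate): 31.5
- Margin of error: 4.5

The correct interpretation is the one stating confidence that the true parameter lies in the interval — option B.

B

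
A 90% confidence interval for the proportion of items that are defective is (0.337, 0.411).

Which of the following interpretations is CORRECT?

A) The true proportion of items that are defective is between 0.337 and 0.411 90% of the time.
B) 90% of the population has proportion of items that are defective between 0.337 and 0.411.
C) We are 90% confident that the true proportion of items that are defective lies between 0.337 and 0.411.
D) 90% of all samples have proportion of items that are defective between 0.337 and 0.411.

A confidence interval represents our confidence in the procedure, not a probability statement about the parameter.

Key concept: If we repeated this sampling process many times and computed a 90% CI each time, about 90% of those intervals would contain the true population parameter.

For this specific interval (0.337, 0.411):
- Midpoint (point estimate): 0.374
- Margin of error: 0.037

The correct interpretation is the one stating confidence that the true parameter lies in the interval — option C.

C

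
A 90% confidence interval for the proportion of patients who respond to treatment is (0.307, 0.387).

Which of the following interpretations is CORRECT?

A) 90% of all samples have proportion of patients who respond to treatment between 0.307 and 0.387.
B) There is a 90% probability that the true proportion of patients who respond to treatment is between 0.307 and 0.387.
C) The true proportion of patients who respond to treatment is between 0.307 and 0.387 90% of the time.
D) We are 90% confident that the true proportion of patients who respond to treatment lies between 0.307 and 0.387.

A confidence interval represents our confidence in the procedure, not a probability statement about the parameter.

Key concept: If we repeated this sampling process many times and computed a 90% CI each time, about 90% of those intervals would contain the true population parameter.

For this specific interval (0.307, 0.387):
- Midpoint (point estimate): 0.347
- Margin of error: 0.04

The correct interpretation is the one stating confidence that the true parameter lies in the interval — option D.

D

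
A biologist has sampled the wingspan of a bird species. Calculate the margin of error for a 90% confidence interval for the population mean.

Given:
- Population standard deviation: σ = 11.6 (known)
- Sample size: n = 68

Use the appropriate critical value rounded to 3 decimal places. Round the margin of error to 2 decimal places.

The population standard deviation σ is known, so use the z-interval margin of error formula.

For 90% confidence, z* = 1.645 (from standard normal table)

Margin of error formula for z-interval: E = z* × σ/√n

E = 1.645 × 11.6/√68
  = 1.645 × 1.406707
  = 2.3140

Rounded to 2 decimal places:

2.31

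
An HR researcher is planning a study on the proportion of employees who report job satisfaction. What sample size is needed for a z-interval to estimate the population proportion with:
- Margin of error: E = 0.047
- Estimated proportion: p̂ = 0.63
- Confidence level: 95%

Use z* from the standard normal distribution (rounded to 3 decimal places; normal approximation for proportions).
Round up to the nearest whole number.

Using z* for proportion z-interval (normal approximation).

For 95% confidence, z* = 1.96 (from standard normal table)

Sample size formula for proportion z-interval: n = z*²p̂(1-p̂)/E²

n = 1.96² × 0.63 × 0.37 / 0.047²
  = 3.8416 × 0.2331 / 0.002209
  = 405.3766

Round up to the nearest whole number: n = 406

406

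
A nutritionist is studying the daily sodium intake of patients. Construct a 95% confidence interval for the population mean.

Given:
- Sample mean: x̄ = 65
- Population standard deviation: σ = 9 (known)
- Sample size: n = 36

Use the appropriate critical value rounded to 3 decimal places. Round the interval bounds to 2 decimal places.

The population standard deviation σ is known, so use a z-interval (standard normal critical value).

For 95% confidence, z* = 1.96 (from standard normal table)

Standard error: SE = σ/√n = 9/√36 = 1.500000

Margin of error: E = z* × SE = 1.96 × 1.500000 = 2.9400

Z-interval: x̄ ± E = 65 ± 2.9400 = (62.0600, 67.9400)

Rounded to 2 decimal places:

(62.06, 67.94)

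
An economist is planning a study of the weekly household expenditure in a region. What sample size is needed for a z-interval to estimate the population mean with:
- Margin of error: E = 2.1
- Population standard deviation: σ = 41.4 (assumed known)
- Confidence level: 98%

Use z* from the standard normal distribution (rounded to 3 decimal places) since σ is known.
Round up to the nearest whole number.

Using z* since population σ is known (z-interval formula).

For 98% confidence, z* = 2.326 (from standard normal table)

Sample size formula for z-interval: n = (z*σ/E)²

n = (2.326 × 41.4 / 2.1)²
  = (45.855429)²
  = 2102.7203

Round up to the nearest whole number: n = 2103

2103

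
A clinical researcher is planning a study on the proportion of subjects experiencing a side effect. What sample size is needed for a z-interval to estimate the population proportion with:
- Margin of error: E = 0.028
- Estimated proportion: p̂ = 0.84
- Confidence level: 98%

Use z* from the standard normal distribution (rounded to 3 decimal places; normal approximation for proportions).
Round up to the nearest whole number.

Using z* for proportion z-interval (normal approximation).

For 98% confidence, z* = 2.326 (from standard normal table)

Sample size formula for proportion z-interval: n = z*²p̂(1-p̂)/E²

n = 2.326² × 0.84 × 0.16 / 0.028²
  = 5.410276 × 0.1344 / 0.000784
  = 927.4759

Round up to the nearest whole number: n = 928

928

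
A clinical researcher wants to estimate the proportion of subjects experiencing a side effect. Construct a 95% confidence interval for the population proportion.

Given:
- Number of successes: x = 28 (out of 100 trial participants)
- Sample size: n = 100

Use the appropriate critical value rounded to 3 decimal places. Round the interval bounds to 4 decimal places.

Sample proportion: p̂ = 28/100 = 0.280000

Check conditions for normal approximation:
  np̂ = 28 ≥ 10 ✓
  n(1-p̂) = 72 ≥ 10 ✓

The sample is large enough, so use a z-interval (normal approximation) for the proportion.

For 95% confidence, z* = 1.96 (from standard normal table)

Standard error: SE = √(p̂(1-p̂)/n) = √(0.280000×0.720000/100) = 0.04489989

Margin of error: E = z* × SE = 1.96 × 0.04489989 = 0.088004

Z-interval: p̂ ± E = 0.280000 ± 0.088004 = (0.191996, 0.368004)

Rounded to 4 decimal places:

(0.1920, 0.3680)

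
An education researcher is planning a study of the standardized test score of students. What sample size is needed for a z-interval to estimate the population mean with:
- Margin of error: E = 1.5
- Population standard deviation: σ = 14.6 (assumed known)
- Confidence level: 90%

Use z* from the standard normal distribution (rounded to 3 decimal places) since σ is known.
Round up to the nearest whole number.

Using z* since population σ is known (z-interval formula).

For 90% confidence, z* = 1.645 (from standard normal table)

Sample size formula for z-interval: n = (z*σ/E)²

n = (1.645 × 14.6 / 1.5)²
  = (16.011333)²
  = 256.3628

Round up to the nearest whole number: n = 257

257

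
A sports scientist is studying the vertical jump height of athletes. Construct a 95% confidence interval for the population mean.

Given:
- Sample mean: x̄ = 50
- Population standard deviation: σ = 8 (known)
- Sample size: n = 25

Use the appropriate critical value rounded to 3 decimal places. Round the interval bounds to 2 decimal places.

The population standard deviation σ is known, so use a z-interval (standard normal critical value).

For 95% confidence, z* = 1.96 (from standard normal table)

Standard error: SE = σ/√n = 8/√25 = 1.600000

Margin of error: E = z* × SE = 1.96 × 1.600000 = 3.1360

Z-interval: x̄ ± E = 50 ± 3.1360 = (46.8640, 53.1360)

Rounded to 2 decimal places:

(46.86, 53.14)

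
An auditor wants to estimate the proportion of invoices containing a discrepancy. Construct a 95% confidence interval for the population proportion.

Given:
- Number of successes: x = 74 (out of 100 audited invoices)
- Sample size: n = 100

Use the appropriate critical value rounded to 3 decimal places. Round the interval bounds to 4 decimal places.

Sample proportion: p̂ = 74/100 = 0.740000

Check conditions for normal approximation:
  np̂ = 74 ≥ 10 ✓
  n(1-p̂) = 26 ≥ 10 ✓

The sample is large enough, so use a z-interval (normal approximation) for the proportion.

For 95% confidence, z* = 1.96 (from standard normal table)

Standard error: SE = √(p̂(1-p̂)/n) = √(0.740000×0.260000/100) = 0.04386342

Margin of error: E = z* × SE = 1.96 × 0.04386342 = 0.085972

Z-interval: p̂ ± E = 0.740000 ± 0.085972 = (0.654028, 0.825972)

Rounded to 4 decimal places:

(0.6540, 0.8260)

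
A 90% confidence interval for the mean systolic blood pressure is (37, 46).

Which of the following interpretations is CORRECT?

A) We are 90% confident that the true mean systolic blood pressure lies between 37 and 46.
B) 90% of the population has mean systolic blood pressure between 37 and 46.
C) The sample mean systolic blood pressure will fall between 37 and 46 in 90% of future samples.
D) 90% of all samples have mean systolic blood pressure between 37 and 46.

A confidence interval represents our confidence in the procedure, not a probability statement about the parameter.

Key concept: If we repeated this sampling process many times and computed a 90% CI each time, about 90% of those intervals would contain the true population parameter.

For this specific interval (37, 46):
- Midpoint (point estimate): 41.5
- Margin of error: 4.5

The correct interpretation is the one stating confidence that the true parameter lies in the interval — option A.

A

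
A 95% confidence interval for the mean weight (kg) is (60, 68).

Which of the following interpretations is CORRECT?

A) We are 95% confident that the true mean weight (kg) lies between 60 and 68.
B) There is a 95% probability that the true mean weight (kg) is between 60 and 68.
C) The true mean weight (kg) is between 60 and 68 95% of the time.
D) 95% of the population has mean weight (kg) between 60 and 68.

A confidence interval represents our confidence in the procedure, not a probability statement about the parameter.

Key concept: If we repeated this sampling process many times and computed a 95% CI each time, about 95% of those intervals would contain the true population parameter.

For this specific interval (60, 68):
- Midpoint (point estimate): 64
- Margin of error: 4

The correct interpretation is the one stating confidence that the true parameter lies in the interval — option A.

A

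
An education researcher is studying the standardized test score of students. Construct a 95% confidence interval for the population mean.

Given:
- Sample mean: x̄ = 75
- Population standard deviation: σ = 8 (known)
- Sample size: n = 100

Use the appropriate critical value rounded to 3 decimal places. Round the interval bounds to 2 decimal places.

The population standard deviation σ is known, so use a z-interval (standard normal critical value).

For 95% confidence, z* = 1.96 (from standard normal table)

Standard error: SE = σ/√n = 8/√100 = 0.800000

Margin of error: E = z* × SE = 1.96 × 0.800000 = 1.5680

Z-interval: x̄ ± E = 75 ± 1.5680 = (73.4320, 76.5680)

Rounded to 2 decimal places:

(73.43, 76.57)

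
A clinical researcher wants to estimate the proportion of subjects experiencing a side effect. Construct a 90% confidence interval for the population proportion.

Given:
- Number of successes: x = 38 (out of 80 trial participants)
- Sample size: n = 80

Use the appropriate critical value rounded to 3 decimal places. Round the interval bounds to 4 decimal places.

Sample proportion: p̂ = 38/80 = 0.475000

Check conditions for normal approximation:
  np̂ = 38 ≥ 10 ✓
  n(1-p̂) = 42 ≥ 10 ✓

The sample is large enough, so use a z-interval (normal approximation) for the proportion.

For 90% confidence, z* = 1.645 (from standard normal table)

Standard error: SE = √(p̂(1-p̂)/n) = √(0.475000×0.525000/80) = 0.05583178

Margin of error: E = z* × SE = 1.645 × 0.05583178 = 0.091843

Z-interval: p̂ ± E = 0.475000 ± 0.091843 = (0.383157, 0.566843)

Rounded to 4 decimal places:

(0.3832, 0.5668)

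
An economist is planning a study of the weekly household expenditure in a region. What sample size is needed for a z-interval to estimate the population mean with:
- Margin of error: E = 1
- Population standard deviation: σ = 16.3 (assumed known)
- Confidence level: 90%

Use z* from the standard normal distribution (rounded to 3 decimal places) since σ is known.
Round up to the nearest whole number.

Using z* since population σ is known (z-interval formula).

For 90% confidence, z* = 1.645 (from standard normal table)

Sample size formula for z-interval: n = (z*σ/E)²

n = (1.645 × 16.3 / 1)²
  = (26.813500)²
  = 718.9638

Round up to the nearest whole number: n = 719

719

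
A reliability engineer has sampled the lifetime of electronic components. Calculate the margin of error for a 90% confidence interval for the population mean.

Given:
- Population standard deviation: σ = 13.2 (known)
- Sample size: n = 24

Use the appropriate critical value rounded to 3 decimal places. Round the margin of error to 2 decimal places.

The population standard deviation σ is known, so use the z-interval margin of error formula.

For 90% confidence, z* = 1.645 (from standard normal table)

Margin of error formula for z-interval: E = z* × σ/√n

E = 1.645 × 13.2/√24
  = 1.645 × 2.694439
  = 4.4324

Rounded to 2 decimal places:

4.43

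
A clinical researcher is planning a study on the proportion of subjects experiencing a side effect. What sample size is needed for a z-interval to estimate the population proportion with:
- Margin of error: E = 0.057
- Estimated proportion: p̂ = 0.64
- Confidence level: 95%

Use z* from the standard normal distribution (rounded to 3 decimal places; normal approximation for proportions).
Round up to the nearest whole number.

Using z* for proportion z-interval (normal approximation).

For 95% confidence, z* = 1.96 (from standard normal table)

Sample size formula for proportion z-interval: n = z*²p̂(1-p̂)/E²

n = 1.96² × 0.64 × 0.36 / 0.057²
  = 3.8416 × 0.2304 / 0.003249
  = 272.4237

Round up to the nearest whole number: n = 273

273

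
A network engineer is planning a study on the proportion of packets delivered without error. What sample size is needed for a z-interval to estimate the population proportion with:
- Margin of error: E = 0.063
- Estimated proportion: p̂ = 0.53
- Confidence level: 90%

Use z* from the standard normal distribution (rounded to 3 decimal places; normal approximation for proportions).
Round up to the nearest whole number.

Using z* for proportion z-interval (normal approximation).

For 90% confidence, z* = 1.645 (from standard normal table)

Sample size formula for proportion z-interval: n = z*²p̂(1-p̂)/E²

n = 1.645² × 0.53 × 0.47 / 0.063²
  = 2.706025 × 0.2491 / 0.003969
  = 169.8339

Round up to the nearest whole number: n = 170

170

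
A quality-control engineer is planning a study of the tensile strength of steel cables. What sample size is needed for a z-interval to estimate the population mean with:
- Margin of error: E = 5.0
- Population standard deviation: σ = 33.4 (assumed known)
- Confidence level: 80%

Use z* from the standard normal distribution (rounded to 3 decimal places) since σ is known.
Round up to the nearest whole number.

Using z* since population σ is known (z-interval formula).

For 80% confidence, z* = 1.282 (from standard normal table)

Sample size formula for z-interval: n = (z*σ/E)²

n = (1.282 × 33.4 / 5.0)²
  = (8.563760)²
  = 73.3380

Round up to the nearest whole number: n = 74

74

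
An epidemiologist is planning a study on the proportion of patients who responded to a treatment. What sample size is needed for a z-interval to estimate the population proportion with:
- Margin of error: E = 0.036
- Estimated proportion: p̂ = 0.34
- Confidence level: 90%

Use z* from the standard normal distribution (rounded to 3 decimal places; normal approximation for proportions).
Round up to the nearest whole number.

Using z* for proportion z-interval (normal approximation).

For 90% confidence, z* = 1.645 (from standard normal table)

Sample size formula for proportion z-interval: n = z*²p̂(1-p̂)/E²

n = 1.645² × 0.34 × 0.66 / 0.036²
  = 2.706025 × 0.2244 / 0.001296
  = 468.5432

Round up to the nearest whole number: n = 469

469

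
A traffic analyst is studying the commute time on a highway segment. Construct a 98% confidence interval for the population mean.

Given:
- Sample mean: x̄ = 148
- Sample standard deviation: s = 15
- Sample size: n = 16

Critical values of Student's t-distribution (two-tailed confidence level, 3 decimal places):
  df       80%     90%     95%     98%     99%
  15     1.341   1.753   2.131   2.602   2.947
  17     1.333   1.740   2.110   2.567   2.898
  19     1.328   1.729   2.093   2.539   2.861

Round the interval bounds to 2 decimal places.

The population standard deviation σ is unknown (only the sample standard deviation s is given), so use a t-interval with df = n - 1 = 16 - 1 = 15.

For 98% confidence with df = 15, t* = 2.602 (from t-table)

Standard error: SE = s/√n = 15/√16 = 3.750000

Margin of error: E = t* × SE = 2.602 × 3.750000 = 9.7575

T-interval: x̄ ± E = 148 ± 9.7575 = (138.2425, 157.7575)

Rounded to 2 decimal places:

(138.24, 157.76)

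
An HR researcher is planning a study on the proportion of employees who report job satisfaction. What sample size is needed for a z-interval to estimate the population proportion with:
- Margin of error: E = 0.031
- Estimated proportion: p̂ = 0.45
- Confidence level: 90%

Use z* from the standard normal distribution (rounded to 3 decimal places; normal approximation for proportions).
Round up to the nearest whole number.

Using z* for proportion z-interval (normal approximation).

For 90% confidence, z* = 1.645 (from standard normal table)

Sample size formula for proportion z-interval: n = z*²p̂(1-p̂)/E²

n = 1.645² × 0.45 × 0.55 / 0.031²
  = 2.706025 × 0.2475 / 0.000961
  = 696.9211

Round up to the nearest whole number: n = 697

697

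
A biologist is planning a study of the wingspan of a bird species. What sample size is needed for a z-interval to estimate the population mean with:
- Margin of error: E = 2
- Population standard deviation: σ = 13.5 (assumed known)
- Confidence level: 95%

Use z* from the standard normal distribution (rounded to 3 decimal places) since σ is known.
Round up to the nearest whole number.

Using z* since population σ is known (z-interval formula).

For 95% confidence, z* = 1.96 (from standard normal table)

Sample size formula for z-interval: n = (z*σ/E)²

n = (1.96 × 13.5 / 2)²
  = (13.230000)²
  = 175.0329

Round up to the nearest whole number: n = 176

176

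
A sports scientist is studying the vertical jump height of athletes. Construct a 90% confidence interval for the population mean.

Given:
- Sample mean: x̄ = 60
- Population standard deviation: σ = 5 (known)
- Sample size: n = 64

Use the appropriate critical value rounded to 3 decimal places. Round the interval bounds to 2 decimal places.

The population standard deviation σ is known, so use a z-interval (standard normal critical value).

For 90% confidence, z* = 1.645 (from standard normal table)

Standard error: SE = σ/√n = 5/√64 = 0.625000

Margin of error: E = z* × SE = 1.645 × 0.625000 = 1.0281

Z-interval: x̄ ± E = 60 ± 1.0281 = (58.9719, 61.0281)

Rounded to 2 decimal places:

(58.97, 61.03)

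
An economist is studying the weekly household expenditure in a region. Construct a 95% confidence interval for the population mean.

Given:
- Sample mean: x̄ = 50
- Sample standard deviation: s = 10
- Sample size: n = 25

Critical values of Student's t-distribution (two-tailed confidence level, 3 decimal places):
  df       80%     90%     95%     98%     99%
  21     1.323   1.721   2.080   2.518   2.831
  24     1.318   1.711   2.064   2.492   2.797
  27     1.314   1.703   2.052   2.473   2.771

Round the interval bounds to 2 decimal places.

The population standard deviation σ is unknown (only the sample standard deviation s is given), so use a t-interval with df = n - 1 = 25 - 1 = 24.

For 95% confidence with df = 24, t* = 2.064 (from t-table)

Standard error: SE = s/√n = 10/√25 = 2.000000

Margin of error: E = t* × SE = 2.064 × 2.000000 = 4.1280

T-interval: x̄ ± E = 50 ± 4.1280 = (45.8720, 54.1280)

Rounded to 2 decimal places:

(45.87, 54.13)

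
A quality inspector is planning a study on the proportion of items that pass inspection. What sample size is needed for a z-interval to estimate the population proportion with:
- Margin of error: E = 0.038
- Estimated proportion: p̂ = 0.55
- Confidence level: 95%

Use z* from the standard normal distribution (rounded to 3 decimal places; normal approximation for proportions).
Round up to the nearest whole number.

Using z* for proportion z-interval (normal approximation).

For 95% confidence, z* = 1.96 (from standard normal table)

Sample size formula for proportion z-interval: n = z*²p̂(1-p̂)/E²

n = 1.96² × 0.55 × 0.45 / 0.038²
  = 3.8416 × 0.2475 / 0.001444
  = 658.4460

Round up to the nearest whole number: n = 659

659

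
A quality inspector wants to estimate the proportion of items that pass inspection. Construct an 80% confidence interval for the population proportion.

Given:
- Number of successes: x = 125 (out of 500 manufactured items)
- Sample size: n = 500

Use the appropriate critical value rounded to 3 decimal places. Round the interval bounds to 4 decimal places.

Sample proportion: p̂ = 125/500 = 0.250000

Check conditions for normal approximation:
  np̂ = 125 ≥ 10 ✓
  n(1-p̂) = 375 ≥ 10 ✓

The sample is large enough, so use a z-interval (normal approximation) for the proportion.

For 80% confidence, z* = 1.282 (from standard normal table)

Standard error: SE = √(p̂(1-p̂)/n) = √(0.250000×0.750000/500) = 0.01936492

Margin of error: E = z* × SE = 1.282 × 0.01936492 = 0.024826

Z-interval: p̂ ± E = 0.250000 ± 0.024826 = (0.225174, 0.274826)

Rounded to 4 decimal places:

(0.2252, 0.2748)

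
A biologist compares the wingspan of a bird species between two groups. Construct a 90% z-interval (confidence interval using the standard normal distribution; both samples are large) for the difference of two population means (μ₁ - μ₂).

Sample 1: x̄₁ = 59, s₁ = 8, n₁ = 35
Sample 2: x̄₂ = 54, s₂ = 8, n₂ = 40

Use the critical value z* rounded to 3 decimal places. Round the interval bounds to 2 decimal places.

Both samples are large (n₁ = 35 ≥ 30, n₂ = 40 ≥ 30), so a z-interval for the difference of means applies.

Point estimate: x̄₁ - x̄₂ = 59 - 54 = 5

Standard error: SE = √(s₁²/n₁ + s₂²/n₂)
= √(8²/35 + 8²/40)
= √(1.828571 + 1.600000)
= 1.851640

For 90% confidence, z* = 1.645 (from standard normal table)
Margin of error: E = z* × SE = 1.645 × 1.851640 = 3.0459

Z-interval: (x̄₁ - x̄₂) ± E = 5 ± 3.0459 = (1.9541, 8.0459)

Rounded to 2 decimal places:

(1.95, 8.05)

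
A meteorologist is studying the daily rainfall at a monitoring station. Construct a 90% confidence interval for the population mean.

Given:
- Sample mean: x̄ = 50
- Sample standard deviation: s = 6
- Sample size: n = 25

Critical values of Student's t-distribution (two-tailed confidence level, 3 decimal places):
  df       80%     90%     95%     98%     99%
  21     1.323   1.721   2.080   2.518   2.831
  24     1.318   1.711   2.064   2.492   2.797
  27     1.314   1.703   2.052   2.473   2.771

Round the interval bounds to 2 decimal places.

The population standard deviation σ is unknown (only the sample standard deviation s is given), so use a t-interval with df = n - 1 = 25 - 1 = 24.

For 90% confidence with df = 24, t* = 1.711 (from t-table)

Standard error: SE = s/√n = 6/√25 = 1.200000

Margin of error: E = t* × SE = 1.711 × 1.200000 = 2.0532

T-interval: x̄ ± E = 50 ± 2.0532 = (47.9468, 52.0532)

Rounded to 2 decimal places:

(47.95, 52.05)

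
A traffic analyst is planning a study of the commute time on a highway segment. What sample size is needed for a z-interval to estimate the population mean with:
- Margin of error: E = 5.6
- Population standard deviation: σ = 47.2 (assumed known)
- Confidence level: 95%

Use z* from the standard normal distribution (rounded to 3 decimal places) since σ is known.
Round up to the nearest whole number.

Using z* since population σ is known (z-interval formula).

For 95% confidence, z* = 1.96 (from standard normal table)

Sample size formula for z-interval: n = (z*σ/E)²

n = (1.96 × 47.2 / 5.6)²
  = (16.520000)²
  = 272.9104

Round up to the nearest whole number: n = 273

273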